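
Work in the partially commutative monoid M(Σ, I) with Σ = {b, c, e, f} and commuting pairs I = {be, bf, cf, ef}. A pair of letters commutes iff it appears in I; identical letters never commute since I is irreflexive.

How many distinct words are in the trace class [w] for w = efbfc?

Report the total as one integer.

20

drop 0:e onto floor
drop 1:f onto floor
drop 2:b onto floor
drop 3:f onto {1:f}
drop 4:c onto {0:e, 2:b}
ground layer = {0:e, 1:f, 2:b}
drop-orders for the pieces not yet dropped (sum over which currently-grounded one goes next):
  1 to go: {3} 1  {4} 1
  2 to go: {0,4} 1  {1,3} 1  {2,4} 1  {3,4} 2
  3 to go: {0,2,4} 2  {0,3,4} 3  {1,3,4} 3  {2,3,4} 3
  if 0:e drops first: 6 orders
  if 1:f drops first: 8 orders
  if 2:b drops first: 6 orders
heap linearizations: 20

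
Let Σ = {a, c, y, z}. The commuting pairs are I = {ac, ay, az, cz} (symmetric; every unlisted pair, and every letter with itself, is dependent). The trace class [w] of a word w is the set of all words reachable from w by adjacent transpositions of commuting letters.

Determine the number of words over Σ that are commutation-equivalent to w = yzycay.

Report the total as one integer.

6

0(y) covers ∅
1(z) covers 0:y
2(y) covers 1:z
3(c) covers 2:y
4(a) covers ∅
5(y) covers 3:c
floor of heap: 0:y, 4:a
completions by unplaced set U, small U first (add the entries for U minus each lowest piece of U):
  |U|=1: {4}:1  {5}:1
  |U|=2: {3,5}:1  {4,5}:2
  |U|=3: {2,3,5}:1  {3,4,5}:3
  |U|=4: {1,2,3,5}:1  {2,3,4,5}:4
  start at 0(y): 5
  start at 4(a): 1
sum over floor = 6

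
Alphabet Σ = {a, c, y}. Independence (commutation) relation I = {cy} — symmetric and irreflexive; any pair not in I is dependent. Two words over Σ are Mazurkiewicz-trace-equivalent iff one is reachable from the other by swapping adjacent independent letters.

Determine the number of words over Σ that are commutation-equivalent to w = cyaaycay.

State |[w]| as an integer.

4

drop 0:c onto floor
drop 1:y onto floor
drop 2:a onto {0:c, 1:y}
drop 3:a onto {2:a}
drop 4:y onto {3:a}
drop 5:c onto {3:a}
drop 6:a onto {4:y, 5:c}
drop 7:y onto {6:a}
ground layer = {0:c, 1:y}
drop-orders for the pieces not yet dropped (sum over which currently-grounded one goes next):
  1 to go: {7} 1
  2 to go: {6,7} 1
  3 to go: {4,6,7} 1  {5,6,7} 1
  4 to go: {4,5,6,7} 2
  5 to go: {3,4,5,6,7} 2
  6 to go: {2,3,4,5,6,7} 2
  if 0:c drops first: 2 orders
  if 1:y drops first: 2 orders
heap linearizations: 4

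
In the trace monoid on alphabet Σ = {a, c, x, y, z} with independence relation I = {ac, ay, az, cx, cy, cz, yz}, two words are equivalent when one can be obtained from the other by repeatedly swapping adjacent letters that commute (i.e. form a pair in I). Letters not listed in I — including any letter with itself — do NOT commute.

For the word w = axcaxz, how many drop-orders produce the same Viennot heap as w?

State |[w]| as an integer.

0(a) covers ∅
1(x) covers 0:a
2(c) covers ∅
3(a) covers 1:x
4(x) covers 3:a
5(z) covers 4:x
floor of heap: 0:a, 2:c
completions by unplaced set U, small U first (add the entries for U minus each lowest piece of U):
  |U|=1: {2}:1  {5}:1
  |U|=2: {2,5}:2  {4,5}:1
  |U|=3: {2,4,5}:3  {3,4,5}:1
  |U|=4: {1,3,4,5}:1  {2,3,4,5}:4
  start at 0(a): 5
  start at 2(c): 1
sum over floor = 6

6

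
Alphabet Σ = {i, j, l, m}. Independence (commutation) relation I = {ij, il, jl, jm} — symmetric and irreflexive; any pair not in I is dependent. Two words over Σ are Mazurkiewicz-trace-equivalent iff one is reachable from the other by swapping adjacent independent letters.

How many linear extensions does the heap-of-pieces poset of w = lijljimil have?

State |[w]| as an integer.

#0=l has no predecessor
#1=i has no predecessor
#2=j has no predecessor
#3=l depends on [0:l]
#4=j depends on [2:j]
#5=i depends on [1:i]
#6=m depends on [3:l, 5:i]
#7=i depends on [6:m]
#8=l depends on [6:m]
sources: [0:l, 1:i, 2:j]
N(rest) = Σ N(rest − s) over sources s of rest; N(one piece) = 1:
  size 1 → [4]=1  [7]=1  [8]=1
  size 2 → [2,4]=1  [4,7]=2  [4,8]=2  [7,8]=2
  size 3 → [2,4,7]=3  [2,4,8]=3  [4,7,8]=6  [6,7,8]=2
  size 4 → [2,4,7,8]=12  [3,6,7,8]=2  [4,6,7,8]=8  [5,6,7,8]=2
  size 5 → [0,3,6,7,8]=2  [1,5,6,7,8]=2  [2,4,6,7,8]=20  [3,4,6,7,8]=10  [3,5,6,7,8]=4  [4,5,6,7,8]=10
  size 6 → [0,3,4,6,7,8]=12  [0,3,5,6,7,8]=6  [1,3,5,6,7,8]=6  [1,4,5,6,7,8]=12  [2,3,4,6,7,8]=30  [2,4,5,6,7,8]=30  [3,4,5,6,7,8]=24
  size 7 → [0,1,3,5,6,7,8]=12  [0,2,3,4,6,7,8]=42  [0,3,4,5,6,7,8]=42  [1,2,4,5,6,7,8]=42  [1,3,4,5,6,7,8]=42  [2,3,4,5,6,7,8]=84
  first=0(l) contributes 168
  first=1(i) contributes 168
  first=2(j) contributes 96
|[w]| = 432

432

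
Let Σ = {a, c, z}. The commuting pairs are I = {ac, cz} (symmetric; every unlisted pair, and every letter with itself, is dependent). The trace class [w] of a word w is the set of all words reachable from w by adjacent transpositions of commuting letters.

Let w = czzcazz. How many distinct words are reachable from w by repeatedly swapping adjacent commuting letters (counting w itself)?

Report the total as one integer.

0(c) covers ∅
1(z) covers ∅
2(z) covers 1:z
3(c) covers 0:c
4(a) covers 2:z
5(z) covers 4:a
6(z) covers 5:z
floor of heap: 0:c, 1:z
completions by unplaced set U, small U first (add the entries for U minus each lowest piece of U):
  |U|=1: {3}:1  {6}:1
  |U|=2: {0,3}:1  {3,6}:2  {5,6}:1
  |U|=3: {0,3,6}:3  {3,5,6}:3  {4,5,6}:1
  |U|=4: {0,3,5,6}:6  {2,4,5,6}:1  {3,4,5,6}:4
  |U|=5: {0,3,4,5,6}:10  {1,2,4,5,6}:1  {2,3,4,5,6}:5
  start at 0(c): 6
  start at 1(z): 15
sum over floor = 21

21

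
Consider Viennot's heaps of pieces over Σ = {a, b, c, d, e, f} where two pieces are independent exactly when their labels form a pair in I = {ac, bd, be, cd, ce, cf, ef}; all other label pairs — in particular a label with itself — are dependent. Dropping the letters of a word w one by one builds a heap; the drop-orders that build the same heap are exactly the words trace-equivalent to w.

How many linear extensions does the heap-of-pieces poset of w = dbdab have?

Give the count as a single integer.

3

#0=d has no predecessor
#1=b has no predecessor
#2=d depends on [0:d]
#3=a depends on [1:b, 2:d]
#4=b depends on [3:a]
sources: [0:d, 1:b]
N(rest) = Σ N(rest − s) over sources s of rest; N(one piece) = 1:
  size 1 → [4]=1
  size 2 → [3,4]=1
  size 3 → [1,3,4]=1  [2,3,4]=1
  first=0(d) contributes 2
  first=1(b) contributes 1
|[w]| = 3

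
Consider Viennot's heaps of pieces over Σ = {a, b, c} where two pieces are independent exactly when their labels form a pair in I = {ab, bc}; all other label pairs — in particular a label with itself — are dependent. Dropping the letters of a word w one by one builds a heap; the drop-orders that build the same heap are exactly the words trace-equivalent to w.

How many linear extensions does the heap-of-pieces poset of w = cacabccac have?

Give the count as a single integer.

drop 0:c onto floor
drop 1:a onto {0:c}
drop 2:c onto {1:a}
drop 3:a onto {2:c}
drop 4:b onto floor
drop 5:c onto {3:a}
drop 6:c onto {5:c}
drop 7:a onto {6:c}
drop 8:c onto {7:a}
ground layer = {0:c, 4:b}
drop-orders for the pieces not yet dropped (sum over which currently-grounded one goes next):
  1 to go: {4} 1  {8} 1
  2 to go: {4,8} 2  {7,8} 1
  3 to go: {4,7,8} 3  {6,7,8} 1
  4 to go: {4,6,7,8} 4  {5,6,7,8} 1
  5 to go: {3,5,6,7,8} 1  {4,5,6,7,8} 5
  6 to go: {2,3,5,6,7,8} 1  {3,4,5,6,7,8} 6
  7 to go: {1,2,3,5,6,7,8} 1  {2,3,4,5,6,7,8} 7
  if 0:c drops first: 8 orders
  if 4:b drops first: 1 orders
heap linearizations: 9

9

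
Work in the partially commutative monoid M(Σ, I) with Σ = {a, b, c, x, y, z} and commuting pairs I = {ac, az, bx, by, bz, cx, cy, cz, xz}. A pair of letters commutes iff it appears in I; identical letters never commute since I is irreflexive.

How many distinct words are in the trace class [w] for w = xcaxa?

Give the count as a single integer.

5

0(x) covers ∅
1(c) covers ∅
2(a) covers 0:x
3(x) covers 2:a
4(a) covers 3:x
floor of heap: 0:x, 1:c
completions by unplaced set U, small U first (add the entries for U minus each lowest piece of U):
  |U|=1: {1}:1  {4}:1
  |U|=2: {1,4}:2  {3,4}:1
  |U|=3: {1,3,4}:3  {2,3,4}:1
  start at 0(x): 4
  start at 1(c): 1
sum over floor = 5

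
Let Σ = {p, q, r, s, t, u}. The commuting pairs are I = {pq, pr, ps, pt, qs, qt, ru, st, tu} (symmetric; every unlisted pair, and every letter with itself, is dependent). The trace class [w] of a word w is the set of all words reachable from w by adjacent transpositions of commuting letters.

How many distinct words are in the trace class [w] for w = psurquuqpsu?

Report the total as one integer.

piece 0:p — minimal
piece 1:s — minimal
piece 2:u rests on {0:p, 1:s}
piece 3:r rests on {1:s}
piece 4:q rests on {2:u, 3:r}
piece 5:u rests on {4:q}
piece 6:u rests on {5:u}
piece 7:q rests on {6:u}
piece 8:p rests on {6:u}
piece 9:s rests on {6:u}
piece 10:u rests on {7:q, 8:p, 9:s}
minimal pieces: {0:p, 1:s}
ways to finish when only these pieces remain (= sum over removing one remaining piece with nothing left below it):
  1 left: {10}→1
  2 left: {7,10}→1  {8,10}→1  {9,10}→1
  3 left: {7,8,10}→2  {7,9,10}→2  {8,9,10}→2
  4 left: {7,8,9,10}→6
  5 left: {6,7,8,9,10}→6
  6 left: {5,6,7,8,9,10}→6
  7 left: {4,5,6,7,8,9,10}→6
  8 left: {2,4,5,6,7,8,9,10}→6  {3,4,5,6,7,8,9,10}→6
  9 left: {0,2,4,5,6,7,8,9,10}→6  {2,3,4,5,6,7,8,9,10}→12
  placing 0:p first → 12 extensions
  placing 1:s first → 18 extensions
total linear extensions = 30

30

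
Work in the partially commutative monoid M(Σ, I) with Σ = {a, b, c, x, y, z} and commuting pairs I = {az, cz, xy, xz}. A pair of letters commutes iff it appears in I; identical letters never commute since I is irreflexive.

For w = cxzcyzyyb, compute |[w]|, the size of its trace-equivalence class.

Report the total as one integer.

4

#0=c has no predecessor
#1=x depends on [0:c]
#2=z has no predecessor
#3=c depends on [1:x]
#4=y depends on [2:z, 3:c]
#5=z depends on [4:y]
#6=y depends on [5:z]
#7=y depends on [6:y]
#8=b depends on [7:y]
sources: [0:c, 2:z]
N(rest) = Σ N(rest − s) over sources s of rest; N(one piece) = 1:
  size 1 → [8]=1
  size 2 → [7,8]=1
  size 3 → [6,7,8]=1
  size 4 → [5,6,7,8]=1
  size 5 → [4,5,6,7,8]=1
  size 6 → [2,4,5,6,7,8]=1  [3,4,5,6,7,8]=1
  size 7 → [1,3,4,5,6,7,8]=1  [2,3,4,5,6,7,8]=2
  first=0(c) contributes 3
  first=2(z) contributes 1
|[w]| = 4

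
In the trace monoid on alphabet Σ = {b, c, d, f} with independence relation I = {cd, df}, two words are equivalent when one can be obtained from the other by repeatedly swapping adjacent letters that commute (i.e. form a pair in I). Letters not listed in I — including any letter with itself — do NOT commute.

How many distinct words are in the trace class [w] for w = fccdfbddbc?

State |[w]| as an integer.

5

drop 0:f onto floor
drop 1:c onto {0:f}
drop 2:c onto {1:c}
drop 3:d onto floor
drop 4:f onto {2:c}
drop 5:b onto {3:d, 4:f}
drop 6:d onto {5:b}
drop 7:d onto {6:d}
drop 8:b onto {7:d}
drop 9:c onto {8:b}
ground layer = {0:f, 3:d}
drop-orders for the pieces not yet dropped (sum over which currently-grounded one goes next):
  1 to go: {9} 1
  2 to go: {8,9} 1
  3 to go: {7,8,9} 1
  4 to go: {6,7,8,9} 1
  5 to go: {5,6,7,8,9} 1
  6 to go: {3,5,6,7,8,9} 1  {4,5,6,7,8,9} 1
  7 to go: {2,4,5,6,7,8,9} 1  {3,4,5,6,7,8,9} 2
  8 to go: {1,2,4,5,6,7,8,9} 1  {2,3,4,5,6,7,8,9} 3
  if 0:f drops first: 4 orders
  if 3:d drops first: 1 orders
heap linearizations: 5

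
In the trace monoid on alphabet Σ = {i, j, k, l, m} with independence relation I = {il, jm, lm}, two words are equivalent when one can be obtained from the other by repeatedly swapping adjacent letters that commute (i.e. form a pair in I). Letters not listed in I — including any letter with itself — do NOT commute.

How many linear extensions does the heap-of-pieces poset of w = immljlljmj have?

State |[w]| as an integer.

#0=i has no predecessor
#1=m depends on [0:i]
#2=m depends on [1:m]
#3=l has no predecessor
#4=j depends on [0:i, 3:l]
#5=l depends on [4:j]
#6=l depends on [5:l]
#7=j depends on [6:l]
#8=m depends on [2:m]
#9=j depends on [7:j]
sources: [0:i, 3:l]
N(rest) = Σ N(rest − s) over sources s of rest; N(one piece) = 1:
  size 1 → [8]=1  [9]=1
  size 2 → [2,8]=1  [7,9]=1  [8,9]=2
  size 3 → [1,2,8]=1  [2,8,9]=3  [6,7,9]=1  [7,8,9]=3
  size 4 → [1,2,8,9]=4  [2,7,8,9]=6  [5,6,7,9]=1  [6,7,8,9]=4
  size 5 → [1,2,7,8,9]=10  [2,6,7,8,9]=10  [4,5,6,7,9]=1  [5,6,7,8,9]=5
  size 6 → [1,2,6,7,8,9]=20  [2,5,6,7,8,9]=15  [3,4,5,6,7,9]=1  [4,5,6,7,8,9]=6
  size 7 → [1,2,5,6,7,8,9]=35  [2,4,5,6,7,8,9]=21  [3,4,5,6,7,8,9]=7
  size 8 → [1,2,4,5,6,7,8,9]=56  [2,3,4,5,6,7,8,9]=28
  first=0(i) contributes 84
  first=3(l) contributes 56
|[w]| = 140

140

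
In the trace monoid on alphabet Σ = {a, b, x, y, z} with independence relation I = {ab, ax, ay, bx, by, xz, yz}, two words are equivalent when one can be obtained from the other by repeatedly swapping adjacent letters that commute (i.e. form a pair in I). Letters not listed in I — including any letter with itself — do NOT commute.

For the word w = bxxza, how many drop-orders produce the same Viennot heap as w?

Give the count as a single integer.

10

drop 0:b onto floor
drop 1:x onto floor
drop 2:x onto {1:x}
drop 3:z onto {0:b}
drop 4:a onto {3:z}
ground layer = {0:b, 1:x}
drop-orders for the pieces not yet dropped (sum over which currently-grounded one goes next):
  1 to go: {2} 1  {4} 1
  2 to go: {1,2} 1  {2,4} 2  {3,4} 1
  3 to go: {0,3,4} 1  {1,2,4} 3  {2,3,4} 3
  if 0:b drops first: 6 orders
  if 1:x drops first: 4 orders
heap linearizations: 10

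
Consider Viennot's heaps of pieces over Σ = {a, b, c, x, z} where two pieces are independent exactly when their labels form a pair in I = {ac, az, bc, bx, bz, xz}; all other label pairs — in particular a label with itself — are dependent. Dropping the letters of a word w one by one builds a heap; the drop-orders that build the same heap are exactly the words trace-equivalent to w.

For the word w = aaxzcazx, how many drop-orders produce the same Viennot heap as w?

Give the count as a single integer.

#0=a has no predecessor
#1=a depends on [0:a]
#2=x depends on [1:a]
#3=z has no predecessor
#4=c depends on [2:x, 3:z]
#5=a depends on [2:x]
#6=z depends on [4:c]
#7=x depends on [4:c, 5:a]
sources: [0:a, 3:z]
N(rest) = Σ N(rest − s) over sources s of rest; N(one piece) = 1:
  size 1 → [6]=1  [7]=1
  size 2 → [5,7]=1  [6,7]=2
  size 3 → [4,6,7]=2  [5,6,7]=3
  size 4 → [3,4,6,7]=2  [4,5,6,7]=5
  size 5 → [2,4,5,6,7]=5  [3,4,5,6,7]=7
  size 6 → [1,2,4,5,6,7]=5  [2,3,4,5,6,7]=12
  first=0(a) contributes 17
  first=3(z) contributes 5
|[w]| = 22

22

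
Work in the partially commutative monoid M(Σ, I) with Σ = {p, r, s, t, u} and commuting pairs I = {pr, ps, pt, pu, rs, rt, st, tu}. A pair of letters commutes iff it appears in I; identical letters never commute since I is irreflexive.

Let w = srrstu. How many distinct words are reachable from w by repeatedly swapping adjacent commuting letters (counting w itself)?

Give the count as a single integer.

0(s) covers ∅
1(r) covers ∅
2(r) covers 1:r
3(s) covers 0:s
4(t) covers ∅
5(u) covers 2:r, 3:s
floor of heap: 0:s, 1:r, 4:t
completions by unplaced set U, small U first (add the entries for U minus each lowest piece of U):
  |U|=1: {4}:1  {5}:1
  |U|=2: {2,5}:1  {3,5}:1  {4,5}:2
  |U|=3: {0,3,5}:1  {1,2,5}:1  {2,3,5}:2  {2,4,5}:3  {3,4,5}:3
  |U|=4: {0,2,3,5}:3  {0,3,4,5}:4  {1,2,3,5}:3  {1,2,4,5}:4  {2,3,4,5}:8
  start at 0(s): 15
  start at 1(r): 15
  start at 4(t): 6
sum over floor = 36

36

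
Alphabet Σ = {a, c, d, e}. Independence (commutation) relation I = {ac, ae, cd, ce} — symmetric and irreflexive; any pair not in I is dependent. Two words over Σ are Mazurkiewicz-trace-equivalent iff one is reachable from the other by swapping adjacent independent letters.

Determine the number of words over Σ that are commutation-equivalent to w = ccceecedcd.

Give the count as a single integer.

#0=c has no predecessor
#1=c depends on [0:c]
#2=c depends on [1:c]
#3=e has no predecessor
#4=e depends on [3:e]
#5=c depends on [2:c]
#6=e depends on [4:e]
#7=d depends on [6:e]
#8=c depends on [5:c]
#9=d depends on [7:d]
sources: [0:c, 3:e]
N(rest) = Σ N(rest − s) over sources s of rest; N(one piece) = 1:
  size 1 → [8]=1  [9]=1
  size 2 → [5,8]=1  [7,9]=1  [8,9]=2
  size 3 → [2,5,8]=1  [5,8,9]=3  [6,7,9]=1  [7,8,9]=3
  size 4 → [1,2,5,8]=1  [2,5,8,9]=4  [4,6,7,9]=1  [5,7,8,9]=6  [6,7,8,9]=4
  size 5 → [0,1,2,5,8]=1  [1,2,5,8,9]=5  [2,5,7,8,9]=10  [3,4,6,7,9]=1  [4,6,7,8,9]=5  [5,6,7,8,9]=10
  size 6 → [0,1,2,5,8,9]=6  [1,2,5,7,8,9]=15  [2,5,6,7,8,9]=20  [3,4,6,7,8,9]=6  [4,5,6,7,8,9]=15
  size 7 → [0,1,2,5,7,8,9]=21  [1,2,5,6,7,8,9]=35  [2,4,5,6,7,8,9]=35  [3,4,5,6,7,8,9]=21
  size 8 → [0,1,2,5,6,7,8,9]=56  [1,2,4,5,6,7,8,9]=70  [2,3,4,5,6,7,8,9]=56
  first=0(c) contributes 126
  first=3(e) contributes 126
|[w]| = 252

252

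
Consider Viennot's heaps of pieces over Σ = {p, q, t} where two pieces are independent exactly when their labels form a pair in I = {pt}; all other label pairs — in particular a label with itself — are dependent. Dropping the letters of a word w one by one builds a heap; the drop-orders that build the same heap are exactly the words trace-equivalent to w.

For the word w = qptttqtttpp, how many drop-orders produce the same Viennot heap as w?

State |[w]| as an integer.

40

#0=q has no predecessor
#1=p depends on [0:q]
#2=t depends on [0:q]
#3=t depends on [2:t]
#4=t depends on [3:t]
#5=q depends on [1:p, 4:t]
#6=t depends on [5:q]
#7=t depends on [6:t]
#8=t depends on [7:t]
#9=p depends on [5:q]
#10=p depends on [9:p]
sources: [0:q]
N(rest) = Σ N(rest − s) over sources s of rest; N(one piece) = 1:
  size 1 → [8]=1  [10]=1
  size 2 → [7,8]=1  [8,10]=2  [9,10]=1
  size 3 → [6,7,8]=1  [7,8,10]=3  [8,9,10]=3
  size 4 → [6,7,8,10]=4  [7,8,9,10]=6
  size 5 → [6,7,8,9,10]=10
  size 6 → [5,6,7,8,9,10]=10
  size 7 → [1,5,6,7,8,9,10]=10  [4,5,6,7,8,9,10]=10
  size 8 → [1,4,5,6,7,8,9,10]=20  [3,4,5,6,7,8,9,10]=10
  size 9 → [1,3,4,5,6,7,8,9,10]=30  [2,3,4,5,6,7,8,9,10]=10
  first=0(q) contributes 40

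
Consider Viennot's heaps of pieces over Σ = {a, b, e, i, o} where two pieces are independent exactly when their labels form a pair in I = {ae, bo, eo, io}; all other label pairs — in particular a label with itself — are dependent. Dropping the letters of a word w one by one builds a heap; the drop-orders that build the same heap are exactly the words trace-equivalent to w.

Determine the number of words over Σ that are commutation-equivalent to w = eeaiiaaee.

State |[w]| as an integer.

drop 0:e onto floor
drop 1:e onto {0:e}
drop 2:a onto floor
drop 3:i onto {1:e, 2:a}
drop 4:i onto {3:i}
drop 5:a onto {4:i}
drop 6:a onto {5:a}
drop 7:e onto {4:i}
drop 8:e onto {7:e}
ground layer = {0:e, 2:a}
drop-orders for the pieces not yet dropped (sum over which currently-grounded one goes next):
  1 to go: {6} 1  {8} 1
  2 to go: {5,6} 1  {6,8} 2  {7,8} 1
  3 to go: {5,6,8} 3  {6,7,8} 3
  4 to go: {5,6,7,8} 6
  5 to go: {4,5,6,7,8} 6
  6 to go: {3,4,5,6,7,8} 6
  7 to go: {1,3,4,5,6,7,8} 6  {2,3,4,5,6,7,8} 6
  if 0:e drops first: 12 orders
  if 2:a drops first: 6 orders
heap linearizations: 18

18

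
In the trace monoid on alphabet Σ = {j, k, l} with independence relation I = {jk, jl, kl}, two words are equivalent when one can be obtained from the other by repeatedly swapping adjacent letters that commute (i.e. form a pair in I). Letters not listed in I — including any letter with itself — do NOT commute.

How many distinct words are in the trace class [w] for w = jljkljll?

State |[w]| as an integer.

piece 0:j — minimal
piece 1:l — minimal
piece 2:j rests on {0:j}
piece 3:k — minimal
piece 4:l rests on {1:l}
piece 5:j rests on {2:j}
piece 6:l rests on {4:l}
piece 7:l rests on {6:l}
minimal pieces: {0:j, 1:l, 3:k}
ways to finish when only these pieces remain (= sum over removing one remaining piece with nothing left below it):
  1 left: {3}→1  {5}→1  {7}→1
  2 left: {2,5}→1  {3,5}→2  {3,7}→2  {5,7}→2  {6,7}→1
  3 left: {0,2,5}→1  {2,3,5}→3  {2,5,7}→3  {3,5,7}→6  {3,6,7}→3  {4,6,7}→1  {5,6,7}→3
  4 left: {0,2,3,5}→4  {0,2,5,7}→4  {1,4,6,7}→1  {2,3,5,7}→12  {2,5,6,7}→6  {3,4,6,7}→4  {3,5,6,7}→12  {4,5,6,7}→4
  5 left: {0,2,3,5,7}→20  {0,2,5,6,7}→10  {1,3,4,6,7}→5  {1,4,5,6,7}→5  {2,3,5,6,7}→30  {2,4,5,6,7}→10  {3,4,5,6,7}→20
  6 left: {0,2,3,5,6,7}→60  {0,2,4,5,6,7}→20  {1,2,4,5,6,7}→15  {1,3,4,5,6,7}→30  {2,3,4,5,6,7}→60
  placing 0:j first → 105 extensions
  placing 1:l first → 140 extensions
  placing 3:k first → 35 extensions
total linear extensions = 280

280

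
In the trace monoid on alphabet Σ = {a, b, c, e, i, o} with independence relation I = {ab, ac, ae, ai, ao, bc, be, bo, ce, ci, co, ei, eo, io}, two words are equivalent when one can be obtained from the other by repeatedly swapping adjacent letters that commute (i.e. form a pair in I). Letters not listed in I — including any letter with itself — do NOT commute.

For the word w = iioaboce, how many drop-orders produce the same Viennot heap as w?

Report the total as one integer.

3360

#0=i has no predecessor
#1=i depends on [0:i]
#2=o has no predecessor
#3=a has no predecessor
#4=b depends on [1:i]
#5=o depends on [2:o]
#6=c has no predecessor
#7=e has no predecessor
sources: [0:i, 2:o, 3:a, 6:c, 7:e]
N(rest) = Σ N(rest − s) over sources s of rest; N(one piece) = 1:
  size 1 → [3]=1  [4]=1  [5]=1  [6]=1  [7]=1
  size 2 → [1,4]=1  [2,5]=1  [3,4]=2  [3,5]=2  [3,6]=2  [3,7]=2  [4,5]=2  [4,6]=2  [4,7]=2  [5,6]=2  [5,7]=2  [6,7]=2
  size 3 → [0,1,4]=1  [1,3,4]=3  [1,4,5]=3  [1,4,6]=3  [1,4,7]=3  [2,3,5]=3  [2,4,5]=3  [2,5,6]=3  [2,5,7]=3  [3,4,5]=6  [3,4,6]=6  [3,4,7]=6  [3,5,6]=6  [3,5,7]=6  [3,6,7]=6  [4,5,6]=6  [4,5,7]=6  [4,6,7]=6  [5,6,7]=6
  size 4 → [0,1,3,4]=4  [0,1,4,5]=4  [0,1,4,6]=4  [0,1,4,7]=4  [1,2,4,5]=6  [1,3,4,5]=12  [1,3,4,6]=12  [1,3,4,7]=12  [1,4,5,6]=12  [1,4,5,7]=12  [1,4,6,7]=12  [2,3,4,5]=12  [2,3,5,6]=12  [2,3,5,7]=12  [2,4,5,6]=12  [2,4,5,7]=12  [2,5,6,7]=12  [3,4,5,6]=24  [3,4,5,7]=24  [3,4,6,7]=24  [3,5,6,7]=24  [4,5,6,7]=24
  size 5 → [0,1,2,4,5]=10  [0,1,3,4,5]=20  [0,1,3,4,6]=20  [0,1,3,4,7]=20  [0,1,4,5,6]=20  [0,1,4,5,7]=20  [0,1,4,6,7]=20  [1,2,3,4,5]=30  [1,2,4,5,6]=30  [1,2,4,5,7]=30  [1,3,4,5,6]=60  [1,3,4,5,7]=60  [1,3,4,6,7]=60  [1,4,5,6,7]=60  [2,3,4,5,6]=60  [2,3,4,5,7]=60  [2,3,5,6,7]=60  [2,4,5,6,7]=60  [3,4,5,6,7]=120
  size 6 → [0,1,2,3,4,5]=60  [0,1,2,4,5,6]=60  [0,1,2,4,5,7]=60  [0,1,3,4,5,6]=120  [0,1,3,4,5,7]=120  [0,1,3,4,6,7]=120  [0,1,4,5,6,7]=120  [1,2,3,4,5,6]=180  [1,2,3,4,5,7]=180  [1,2,4,5,6,7]=180  [1,3,4,5,6,7]=360  [2,3,4,5,6,7]=360
  first=0(i) contributes 1260
  first=2(o) contributes 840
  first=3(a) contributes 420
  first=6(c) contributes 420
  first=7(e) contributes 420
|[w]| = 3360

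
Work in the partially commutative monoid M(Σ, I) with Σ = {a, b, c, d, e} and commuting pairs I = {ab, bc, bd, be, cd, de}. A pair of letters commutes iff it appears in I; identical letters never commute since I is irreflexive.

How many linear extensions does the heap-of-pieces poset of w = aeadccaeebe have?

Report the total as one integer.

33

#0=a has no predecessor
#1=e depends on [0:a]
#2=a depends on [1:e]
#3=d depends on [2:a]
#4=c depends on [2:a]
#5=c depends on [4:c]
#6=a depends on [3:d, 5:c]
#7=e depends on [6:a]
#8=e depends on [7:e]
#9=b has no predecessor
#10=e depends on [8:e]
sources: [0:a, 9:b]
N(rest) = Σ N(rest − s) over sources s of rest; N(one piece) = 1:
  size 1 → [9]=1  [10]=1
  size 2 → [8,10]=1  [9,10]=2
  size 3 → [7,8,10]=1  [8,9,10]=3
  size 4 → [6,7,8,10]=1  [7,8,9,10]=4
  size 5 → [3,6,7,8,10]=1  [5,6,7,8,10]=1  [6,7,8,9,10]=5
  size 6 → [3,5,6,7,8,10]=2  [3,6,7,8,9,10]=6  [4,5,6,7,8,10]=1  [5,6,7,8,9,10]=6
  size 7 → [3,4,5,6,7,8,10]=3  [3,5,6,7,8,9,10]=14  [4,5,6,7,8,9,10]=7
  size 8 → [2,3,4,5,6,7,8,10]=3  [3,4,5,6,7,8,9,10]=24
  size 9 → [1,2,3,4,5,6,7,8,10]=3  [2,3,4,5,6,7,8,9,10]=27
  first=0(a) contributes 30
  first=9(b) contributes 3
|[w]| = 33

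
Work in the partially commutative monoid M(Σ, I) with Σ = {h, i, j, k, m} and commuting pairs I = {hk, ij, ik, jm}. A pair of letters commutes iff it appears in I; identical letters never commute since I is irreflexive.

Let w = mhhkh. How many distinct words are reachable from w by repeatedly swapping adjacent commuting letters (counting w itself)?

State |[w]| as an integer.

#0=m has no predecessor
#1=h depends on [0:m]
#2=h depends on [1:h]
#3=k depends on [0:m]
#4=h depends on [2:h]
sources: [0:m]
N(rest) = Σ N(rest − s) over sources s of rest; N(one piece) = 1:
  size 1 → [3]=1  [4]=1
  size 2 → [2,4]=1  [3,4]=2
  size 3 → [1,2,4]=1  [2,3,4]=3
  first=0(m) contributes 4

4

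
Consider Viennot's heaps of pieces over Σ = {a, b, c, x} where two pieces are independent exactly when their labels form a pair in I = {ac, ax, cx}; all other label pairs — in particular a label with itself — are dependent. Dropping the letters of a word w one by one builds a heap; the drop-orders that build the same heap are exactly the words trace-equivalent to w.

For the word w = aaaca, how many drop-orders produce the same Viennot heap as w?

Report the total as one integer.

0(a) covers ∅
1(a) covers 0:a
2(a) covers 1:a
3(c) covers ∅
4(a) covers 2:a
floor of heap: 0:a, 3:c
completions by unplaced set U, small U first (add the entries for U minus each lowest piece of U):
  |U|=1: {3}:1  {4}:1
  |U|=2: {2,4}:1  {3,4}:2
  |U|=3: {1,2,4}:1  {2,3,4}:3
  start at 0(a): 4
  start at 3(c): 1
sum over floor = 5

5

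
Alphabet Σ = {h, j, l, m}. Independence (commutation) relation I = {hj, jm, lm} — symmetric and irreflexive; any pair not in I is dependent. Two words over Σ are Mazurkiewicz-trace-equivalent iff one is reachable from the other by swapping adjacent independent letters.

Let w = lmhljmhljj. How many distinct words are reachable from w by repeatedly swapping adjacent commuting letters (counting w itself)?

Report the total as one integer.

piece 0:l — minimal
piece 1:m — minimal
piece 2:h rests on {0:l, 1:m}
piece 3:l rests on {2:h}
piece 4:j rests on {3:l}
piece 5:m rests on {2:h}
piece 6:h rests on {3:l, 5:m}
piece 7:l rests on {4:j, 6:h}
piece 8:j rests on {7:l}
piece 9:j rests on {8:j}
minimal pieces: {0:l, 1:m}
ways to finish when only these pieces remain (= sum over removing one remaining piece with nothing left below it):
  1 left: {9}→1
  2 left: {8,9}→1
  3 left: {7,8,9}→1
  4 left: {4,7,8,9}→1  {6,7,8,9}→1
  5 left: {4,6,7,8,9}→2  {5,6,7,8,9}→1
  6 left: {3,4,6,7,8,9}→2  {4,5,6,7,8,9}→3
  7 left: {3,4,5,6,7,8,9}→5
  8 left: {2,3,4,5,6,7,8,9}→5
  placing 0:l first → 5 extensions
  placing 1:m first → 5 extensions
total linear extensions = 10

10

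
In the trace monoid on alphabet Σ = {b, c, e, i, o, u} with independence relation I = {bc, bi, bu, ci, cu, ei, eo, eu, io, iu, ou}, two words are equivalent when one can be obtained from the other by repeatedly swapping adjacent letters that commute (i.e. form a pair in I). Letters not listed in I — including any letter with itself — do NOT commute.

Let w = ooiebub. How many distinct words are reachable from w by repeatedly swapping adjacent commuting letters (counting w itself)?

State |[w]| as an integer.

126

#0=o has no predecessor
#1=o depends on [0:o]
#2=i has no predecessor
#3=e has no predecessor
#4=b depends on [1:o, 3:e]
#5=u has no predecessor
#6=b depends on [4:b]
sources: [0:o, 2:i, 3:e, 5:u]
N(rest) = Σ N(rest − s) over sources s of rest; N(one piece) = 1:
  size 1 → [2]=1  [5]=1  [6]=1
  size 2 → [2,5]=2  [2,6]=2  [4,6]=1  [5,6]=2
  size 3 → [1,4,6]=1  [2,4,6]=3  [2,5,6]=6  [3,4,6]=1  [4,5,6]=3
  size 4 → [0,1,4,6]=1  [1,2,4,6]=4  [1,3,4,6]=2  [1,4,5,6]=4  [2,3,4,6]=4  [2,4,5,6]=12  [3,4,5,6]=4
  size 5 → [0,1,2,4,6]=5  [0,1,3,4,6]=3  [0,1,4,5,6]=5  [1,2,3,4,6]=10  [1,2,4,5,6]=20  [1,3,4,5,6]=10  [2,3,4,5,6]=20
  first=0(o) contributes 60
  first=2(i) contributes 18
  first=3(e) contributes 30
  first=5(u) contributes 18
|[w]| = 126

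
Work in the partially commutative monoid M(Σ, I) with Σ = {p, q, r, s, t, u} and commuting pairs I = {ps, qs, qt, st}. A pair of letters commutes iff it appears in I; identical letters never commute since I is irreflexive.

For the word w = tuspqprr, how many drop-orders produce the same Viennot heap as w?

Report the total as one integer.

drop 0:t onto floor
drop 1:u onto {0:t}
drop 2:s onto {1:u}
drop 3:p onto {1:u}
drop 4:q onto {3:p}
drop 5:p onto {4:q}
drop 6:r onto {2:s, 5:p}
drop 7:r onto {6:r}
ground layer = {0:t}
drop-orders for the pieces not yet dropped (sum over which currently-grounded one goes next):
  1 to go: {7} 1
  2 to go: {6,7} 1
  3 to go: {2,6,7} 1  {5,6,7} 1
  4 to go: {2,5,6,7} 2  {4,5,6,7} 1
  5 to go: {2,4,5,6,7} 3  {3,4,5,6,7} 1
  6 to go: {2,3,4,5,6,7} 4
  if 0:t drops first: 4 orders

4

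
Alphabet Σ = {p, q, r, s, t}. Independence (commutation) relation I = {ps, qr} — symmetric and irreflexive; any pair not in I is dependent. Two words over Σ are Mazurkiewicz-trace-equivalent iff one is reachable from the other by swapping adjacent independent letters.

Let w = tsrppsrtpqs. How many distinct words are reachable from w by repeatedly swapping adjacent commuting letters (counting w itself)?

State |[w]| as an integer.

#0=t has no predecessor
#1=s depends on [0:t]
#2=r depends on [1:s]
#3=p depends on [2:r]
#4=p depends on [3:p]
#5=s depends on [2:r]
#6=r depends on [4:p, 5:s]
#7=t depends on [6:r]
#8=p depends on [7:t]
#9=q depends on [8:p]
#10=s depends on [9:q]
sources: [0:t]
N(rest) = Σ N(rest − s) over sources s of rest; N(one piece) = 1:
  size 1 → [10]=1
  size 2 → [9,10]=1
  size 3 → [8,9,10]=1
  size 4 → [7,8,9,10]=1
  size 5 → [6,7,8,9,10]=1
  size 6 → [4,6,7,8,9,10]=1  [5,6,7,8,9,10]=1
  size 7 → [3,4,6,7,8,9,10]=1  [4,5,6,7,8,9,10]=2
  size 8 → [3,4,5,6,7,8,9,10]=3
  size 9 → [2,3,4,5,6,7,8,9,10]=3
  first=0(t) contributes 3

3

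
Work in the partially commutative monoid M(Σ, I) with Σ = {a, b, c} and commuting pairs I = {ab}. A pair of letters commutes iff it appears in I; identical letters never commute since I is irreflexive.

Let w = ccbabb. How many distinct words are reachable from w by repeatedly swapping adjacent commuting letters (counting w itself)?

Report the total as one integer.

4

piece 0:c — minimal
piece 1:c rests on {0:c}
piece 2:b rests on {1:c}
piece 3:a rests on {1:c}
piece 4:b rests on {2:b}
piece 5:b rests on {4:b}
minimal pieces: {0:c}
ways to finish when only these pieces remain (= sum over removing one remaining piece with nothing left below it):
  1 left: {3}→1  {5}→1
  2 left: {3,5}→2  {4,5}→1
  3 left: {2,4,5}→1  {3,4,5}→3
  4 left: {2,3,4,5}→4
  placing 0:c first → 4 extensions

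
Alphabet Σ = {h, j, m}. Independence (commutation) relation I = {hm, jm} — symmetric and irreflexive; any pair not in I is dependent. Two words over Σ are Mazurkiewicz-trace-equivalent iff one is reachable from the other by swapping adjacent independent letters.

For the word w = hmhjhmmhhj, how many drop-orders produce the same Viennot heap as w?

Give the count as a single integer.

drop 0:h onto floor
drop 1:m onto floor
drop 2:h onto {0:h}
drop 3:j onto {2:h}
drop 4:h onto {3:j}
drop 5:m onto {1:m}
drop 6:m onto {5:m}
drop 7:h onto {4:h}
drop 8:h onto {7:h}
drop 9:j onto {8:h}
ground layer = {0:h, 1:m}
drop-orders for the pieces not yet dropped (sum over which currently-grounded one goes next):
  1 to go: {6} 1  {9} 1
  2 to go: {5,6} 1  {6,9} 2  {8,9} 1
  3 to go: {1,5,6} 1  {5,6,9} 3  {6,8,9} 3  {7,8,9} 1
  4 to go: {1,5,6,9} 4  {4,7,8,9} 1  {5,6,8,9} 6  {6,7,8,9} 4
  5 to go: {1,5,6,8,9} 10  {3,4,7,8,9} 1  {4,6,7,8,9} 5  {5,6,7,8,9} 10
  6 to go: {1,5,6,7,8,9} 20  {2,3,4,7,8,9} 1  {3,4,6,7,8,9} 6  {4,5,6,7,8,9} 15
  7 to go: {0,2,3,4,7,8,9} 1  {1,4,5,6,7,8,9} 35  {2,3,4,6,7,8,9} 7  {3,4,5,6,7,8,9} 21
  8 to go: {0,2,3,4,6,7,8,9} 8  {1,3,4,5,6,7,8,9} 56  {2,3,4,5,6,7,8,9} 28
  if 0:h drops first: 84 orders
  if 1:m drops first: 36 orders
heap linearizations: 120

120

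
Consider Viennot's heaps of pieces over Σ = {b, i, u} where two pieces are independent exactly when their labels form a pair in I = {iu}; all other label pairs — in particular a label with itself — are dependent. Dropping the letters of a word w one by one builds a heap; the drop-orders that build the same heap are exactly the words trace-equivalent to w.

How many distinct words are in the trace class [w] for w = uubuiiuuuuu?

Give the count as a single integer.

28

drop 0:u onto floor
drop 1:u onto {0:u}
drop 2:b onto {1:u}
drop 3:u onto {2:b}
drop 4:i onto {2:b}
drop 5:i onto {4:i}
drop 6:u onto {3:u}
drop 7:u onto {6:u}
drop 8:u onto {7:u}
drop 9:u onto {8:u}
drop 10:u onto {9:u}
ground layer = {0:u}
drop-orders for the pieces not yet dropped (sum over which currently-grounded one goes next):
  1 to go: {5} 1  {10} 1
  2 to go: {4,5} 1  {5,10} 2  {9,10} 1
  3 to go: {4,5,10} 3  {5,9,10} 3  {8,9,10} 1
  4 to go: {4,5,9,10} 6  {5,8,9,10} 4  {7,8,9,10} 1
  5 to go: {4,5,8,9,10} 10  {5,7,8,9,10} 5  {6,7,8,9,10} 1
  6 to go: {3,6,7,8,9,10} 1  {4,5,7,8,9,10} 15  {5,6,7,8,9,10} 6
  7 to go: {3,5,6,7,8,9,10} 7  {4,5,6,7,8,9,10} 21
  8 to go: {3,4,5,6,7,8,9,10} 28
  9 to go: {2,3,4,5,6,7,8,9,10} 28
  if 0:u drops first: 28 orders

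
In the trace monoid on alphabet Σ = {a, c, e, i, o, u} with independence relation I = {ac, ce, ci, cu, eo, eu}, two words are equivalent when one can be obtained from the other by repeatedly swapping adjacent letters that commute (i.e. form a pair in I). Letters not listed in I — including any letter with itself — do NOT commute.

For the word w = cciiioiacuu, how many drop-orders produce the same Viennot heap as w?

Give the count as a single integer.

50

drop 0:c onto floor
drop 1:c onto {0:c}
drop 2:i onto floor
drop 3:i onto {2:i}
drop 4:i onto {3:i}
drop 5:o onto {1:c, 4:i}
drop 6:i onto {5:o}
drop 7:a onto {6:i}
drop 8:c onto {5:o}
drop 9:u onto {7:a}
drop 10:u onto {9:u}
ground layer = {0:c, 2:i}
drop-orders for the pieces not yet dropped (sum over which currently-grounded one goes next):
  1 to go: {8} 1  {10} 1
  2 to go: {8,10} 2  {9,10} 1
  3 to go: {7,9,10} 1  {8,9,10} 3
  4 to go: {6,7,9,10} 1  {7,8,9,10} 4
  5 to go: {6,7,8,9,10} 5
  6 to go: {5,6,7,8,9,10} 5
  7 to go: {1,5,6,7,8,9,10} 5  {4,5,6,7,8,9,10} 5
  8 to go: {0,1,5,6,7,8,9,10} 5  {1,4,5,6,7,8,9,10} 10  {3,4,5,6,7,8,9,10} 5
  9 to go: {0,1,4,5,6,7,8,9,10} 15  {1,3,4,5,6,7,8,9,10} 15  {2,3,4,5,6,7,8,9,10} 5
  if 0:c drops first: 20 orders
  if 2:i drops first: 30 orders
heap linearizations: 50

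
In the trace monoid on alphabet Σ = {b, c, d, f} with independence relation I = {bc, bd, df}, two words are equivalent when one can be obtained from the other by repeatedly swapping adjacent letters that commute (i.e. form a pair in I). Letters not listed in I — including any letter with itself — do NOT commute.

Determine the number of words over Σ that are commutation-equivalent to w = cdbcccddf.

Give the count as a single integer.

21

drop 0:c onto floor
drop 1:d onto {0:c}
drop 2:b onto floor
drop 3:c onto {1:d}
drop 4:c onto {3:c}
drop 5:c onto {4:c}
drop 6:d onto {5:c}
drop 7:d onto {6:d}
drop 8:f onto {2:b, 5:c}
ground layer = {0:c, 2:b}
drop-orders for the pieces not yet dropped (sum over which currently-grounded one goes next):
  1 to go: {7} 1  {8} 1
  2 to go: {2,8} 1  {6,7} 1  {7,8} 2
  3 to go: {2,7,8} 3  {6,7,8} 3
  4 to go: {2,6,7,8} 6  {5,6,7,8} 3
  5 to go: {2,5,6,7,8} 9  {4,5,6,7,8} 3
  6 to go: {2,4,5,6,7,8} 12  {3,4,5,6,7,8} 3
  7 to go: {1,3,4,5,6,7,8} 3  {2,3,4,5,6,7,8} 15
  if 0:c drops first: 18 orders
  if 2:b drops first: 3 orders
heap linearizations: 21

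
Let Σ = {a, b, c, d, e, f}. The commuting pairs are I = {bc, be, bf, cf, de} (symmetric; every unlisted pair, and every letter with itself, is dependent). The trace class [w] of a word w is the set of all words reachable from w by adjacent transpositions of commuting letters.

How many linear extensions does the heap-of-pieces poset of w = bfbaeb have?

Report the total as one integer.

0(b) covers ∅
1(f) covers ∅
2(b) covers 0:b
3(a) covers 1:f, 2:b
4(e) covers 3:a
5(b) covers 3:a
floor of heap: 0:b, 1:f
completions by unplaced set U, small U first (add the entries for U minus each lowest piece of U):
  |U|=1: {4}:1  {5}:1
  |U|=2: {4,5}:2
  |U|=3: {3,4,5}:2
  |U|=4: {1,3,4,5}:2  {2,3,4,5}:2
  start at 0(b): 4
  start at 1(f): 2
sum over floor = 6

6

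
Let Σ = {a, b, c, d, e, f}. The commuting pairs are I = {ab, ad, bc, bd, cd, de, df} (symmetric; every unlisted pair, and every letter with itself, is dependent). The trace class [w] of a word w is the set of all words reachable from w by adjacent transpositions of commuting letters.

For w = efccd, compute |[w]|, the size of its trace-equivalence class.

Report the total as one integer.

drop 0:e onto floor
drop 1:f onto {0:e}
drop 2:c onto {1:f}
drop 3:c onto {2:c}
drop 4:d onto floor
ground layer = {0:e, 4:d}
drop-orders for the pieces not yet dropped (sum over which currently-grounded one goes next):
  1 to go: {3} 1  {4} 1
  2 to go: {2,3} 1  {3,4} 2
  3 to go: {1,2,3} 1  {2,3,4} 3
  if 0:e drops first: 4 orders
  if 4:d drops first: 1 orders
heap linearizations: 5

5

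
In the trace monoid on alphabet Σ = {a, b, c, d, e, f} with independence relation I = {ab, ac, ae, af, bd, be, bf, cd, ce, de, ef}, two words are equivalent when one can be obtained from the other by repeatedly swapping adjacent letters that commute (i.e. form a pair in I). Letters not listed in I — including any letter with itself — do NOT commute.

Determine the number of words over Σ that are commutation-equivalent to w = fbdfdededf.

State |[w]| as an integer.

360

0(f) covers ∅
1(b) covers ∅
2(d) covers 0:f
3(f) covers 2:d
4(d) covers 3:f
5(e) covers ∅
6(d) covers 4:d
7(e) covers 5:e
8(d) covers 6:d
9(f) covers 8:d
floor of heap: 0:f, 1:b, 5:e
completions by unplaced set U, small U first (add the entries for U minus each lowest piece of U):
  |U|=1: {1}:1  {7}:1  {9}:1
  |U|=2: {1,7}:2  {1,9}:2  {5,7}:1  {7,9}:2  {8,9}:1
  |U|=3: {1,5,7}:3  {1,7,9}:6  {1,8,9}:3  {5,7,9}:3  {6,8,9}:1  {7,8,9}:3
  |U|=4: {1,5,7,9}:12  {1,6,8,9}:4  {1,7,8,9}:12  {4,6,8,9}:1  {5,7,8,9}:6  {6,7,8,9}:4
  |U|=5: {1,4,6,8,9}:5  {1,5,7,8,9}:30  {1,6,7,8,9}:20  {3,4,6,8,9}:1  {4,6,7,8,9}:5  {5,6,7,8,9}:10
  |U|=6: {1,3,4,6,8,9}:6  {1,4,6,7,8,9}:30  {1,5,6,7,8,9}:60  {2,3,4,6,8,9}:1  {3,4,6,7,8,9}:6  {4,5,6,7,8,9}:15
  |U|=7: {0,2,3,4,6,8,9}:1  {1,2,3,4,6,8,9}:7  {1,3,4,6,7,8,9}:42  {1,4,5,6,7,8,9}:105  {2,3,4,6,7,8,9}:7  {3,4,5,6,7,8,9}:21
  |U|=8: {0,1,2,3,4,6,8,9}:8  {0,2,3,4,6,7,8,9}:8  {1,2,3,4,6,7,8,9}:56  {1,3,4,5,6,7,8,9}:168  {2,3,4,5,6,7,8,9}:28
  start at 0(f): 252
  start at 1(b): 36
  start at 5(e): 72
sum over floor = 360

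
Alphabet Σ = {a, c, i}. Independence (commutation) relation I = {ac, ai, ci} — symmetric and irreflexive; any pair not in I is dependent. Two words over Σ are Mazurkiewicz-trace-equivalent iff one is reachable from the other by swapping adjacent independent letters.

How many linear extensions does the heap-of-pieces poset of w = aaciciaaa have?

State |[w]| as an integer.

756

#0=a has no predecessor
#1=a depends on [0:a]
#2=c has no predecessor
#3=i has no predecessor
#4=c depends on [2:c]
#5=i depends on [3:i]
#6=a depends on [1:a]
#7=a depends on [6:a]
#8=a depends on [7:a]
sources: [0:a, 2:c, 3:i]
N(rest) = Σ N(rest − s) over sources s of rest; N(one piece) = 1:
  size 1 → [4]=1  [5]=1  [8]=1
  size 2 → [2,4]=1  [3,5]=1  [4,5]=2  [4,8]=2  [5,8]=2  [7,8]=1
  size 3 → [2,4,5]=3  [2,4,8]=3  [3,4,5]=3  [3,5,8]=3  [4,5,8]=6  [4,7,8]=3  [5,7,8]=3  [6,7,8]=1
  size 4 → [1,6,7,8]=1  [2,3,4,5]=6  [2,4,5,8]=12  [2,4,7,8]=6  [3,4,5,8]=12  [3,5,7,8]=6  [4,5,7,8]=12  [4,6,7,8]=4  [5,6,7,8]=4
  size 5 → [0,1,6,7,8]=1  [1,4,6,7,8]=5  [1,5,6,7,8]=5  [2,3,4,5,8]=30  [2,4,5,7,8]=30  [2,4,6,7,8]=10  [3,4,5,7,8]=30  [3,5,6,7,8]=10  [4,5,6,7,8]=20
  size 6 → [0,1,4,6,7,8]=6  [0,1,5,6,7,8]=6  [1,2,4,6,7,8]=15  [1,3,5,6,7,8]=15  [1,4,5,6,7,8]=30  [2,3,4,5,7,8]=90  [2,4,5,6,7,8]=60  [3,4,5,6,7,8]=60
  size 7 → [0,1,2,4,6,7,8]=21  [0,1,3,5,6,7,8]=21  [0,1,4,5,6,7,8]=42  [1,2,4,5,6,7,8]=105  [1,3,4,5,6,7,8]=105  [2,3,4,5,6,7,8]=210
  first=0(a) contributes 420
  first=2(c) contributes 168
  first=3(i) contributes 168
|[w]| = 756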